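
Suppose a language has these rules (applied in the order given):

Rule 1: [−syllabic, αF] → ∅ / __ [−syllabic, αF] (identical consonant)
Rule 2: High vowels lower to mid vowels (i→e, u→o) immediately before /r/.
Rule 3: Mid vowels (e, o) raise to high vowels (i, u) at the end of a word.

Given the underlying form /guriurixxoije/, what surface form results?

Rule 1 (degemination): /xx/ is a geminate; the first /x/ deletes. /guriurixxoije/ → guriurixoije.
Rule 2 (pre-rhotic lowering): /u/ is a high vowel immediately before /r/, so it lowers to [o]. /u/ is a high vowel immediately before /r/, so it lowers to [o]. /guriurixoije/ → goriorixoije.
Rule 3 (final vowel raising): /e/ is a mid vowel in word-final position, so it raises to [i]. /goriorixoije/ → goriorixoiji.

goriorixoiji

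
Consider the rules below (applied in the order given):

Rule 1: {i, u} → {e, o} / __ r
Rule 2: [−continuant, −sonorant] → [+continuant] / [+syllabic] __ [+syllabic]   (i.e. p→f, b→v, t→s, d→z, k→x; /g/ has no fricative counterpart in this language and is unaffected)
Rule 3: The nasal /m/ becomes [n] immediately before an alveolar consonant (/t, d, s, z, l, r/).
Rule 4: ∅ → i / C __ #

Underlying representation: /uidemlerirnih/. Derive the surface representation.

uizenlerernihi

Rule 1 (pre-rhotic lowering): /i/ is a high vowel immediately before /r/, so it lowers to [e]. /uidemlerirnih/ → uidemlerernih.
Rule 2 (intervocalic spirantization): /d/ is a stop between vowels /i/ and /e/, so it spirantizes to the fricative [z]. /uidemlerernih/ → uizemlerernih.
Rule 3 (nasal place assimilation): /m/ precedes the alveolar consonant /l/, so it assimilates in place to [n]. /uizemlerernih/ → uizenlerernih.
Rule 4 (final i-epenthesis): the form ends in the consonant /h/, so [i] is inserted word-finally. /uizenlerernih/ → uizenlerernihi.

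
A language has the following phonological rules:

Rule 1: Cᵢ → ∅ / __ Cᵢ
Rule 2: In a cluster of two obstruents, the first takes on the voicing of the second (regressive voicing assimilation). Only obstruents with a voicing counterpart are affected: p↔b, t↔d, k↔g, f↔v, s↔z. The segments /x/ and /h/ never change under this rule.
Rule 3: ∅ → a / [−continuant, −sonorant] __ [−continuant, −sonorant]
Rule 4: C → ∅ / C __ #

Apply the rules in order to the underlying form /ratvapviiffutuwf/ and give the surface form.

Rule 1 (degemination): /ff/ is a geminate; the first /f/ deletes. /ratvapviiffutuwf/ → ratvapviifutuwf.
Rule 2 (regressive voicing assimilation): /t/ precedes the voiced obstruent /v/, so it voices to [d] by assimilation. /p/ precedes the voiced obstruent /v/, so it voices to [b] by assimilation. /ratvapviifutuwf/ → radvabviifutuwf.
Rule 3 (stop-cluster a-epenthesis): no segment meets the environment; /radvabviifutuwf/ is unchanged.
Rule 4 (final cluster simplification): /f/ is the second consonant of a word-final cluster /wf/, so it deletes. /radvabviifutuwf/ → radvabviifutuw.

radvabviifutuw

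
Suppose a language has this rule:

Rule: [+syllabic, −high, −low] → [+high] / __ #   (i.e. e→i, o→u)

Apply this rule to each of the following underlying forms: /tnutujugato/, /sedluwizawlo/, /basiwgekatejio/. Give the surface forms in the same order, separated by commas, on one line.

tnutujugatu, sedluwizawlu, basiwgekatejiu

/tnutujugato/: /o/ is a mid vowel in word-final position, so it raises to [u]. → [tnutujugatu].
/sedluwizawlo/: /o/ is a mid vowel in word-final position, so it raises to [u]. → [sedluwizawlu].
/basiwgekatejio/: /o/ is a mid vowel in word-final position, so it raises to [u]. → [basiwgekatejiu].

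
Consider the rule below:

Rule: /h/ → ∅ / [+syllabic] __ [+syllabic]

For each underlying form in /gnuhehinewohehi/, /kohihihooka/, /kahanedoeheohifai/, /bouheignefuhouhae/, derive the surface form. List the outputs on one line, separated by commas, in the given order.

/gnuhehinewohehi/: /h/ occurs between vowels /u/ and /e/, so it deletes. /h/ occurs between vowels /e/ and /i/, so it deletes. /h/ occurs between vowels /o/ and /e/, so it deletes. /h/ occurs between vowels /e/ and /i/, so it deletes. → [gnueinewoei].
/kohihihooka/: /h/ occurs between vowels /o/ and /i/, so it deletes. /h/ occurs between vowels /i/ and /i/, so it deletes. /h/ occurs between vowels /i/ and /o/, so it deletes. → [koiiooka].
/kahanedoeheohifai/: /h/ occurs between vowels /a/ and /a/, so it deletes. /h/ occurs between vowels /e/ and /e/, so it deletes. /h/ occurs between vowels /o/ and /i/, so it deletes. → [kaanedoeeoifai].
/bouheignefuhouhae/: /h/ occurs between vowels /u/ and /e/, so it deletes. /h/ occurs between vowels /u/ and /o/, so it deletes. /h/ occurs between vowels /u/ and /a/, so it deletes. → [boueignefuouae].

gnueinewoei, koiiooka, kaanedoeeoifai, boueignefuouae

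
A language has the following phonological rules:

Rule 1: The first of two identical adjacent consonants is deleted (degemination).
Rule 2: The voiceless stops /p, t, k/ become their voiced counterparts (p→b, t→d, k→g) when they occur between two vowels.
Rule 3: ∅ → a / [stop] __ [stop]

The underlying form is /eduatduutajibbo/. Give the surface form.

Rule 1 (degemination): /bb/ is a geminate; the first /b/ deletes. /eduatduutajibbo/ → eduatduutajibo.
Rule 2 (intervocalic voicing): /t/ is a voiceless stop between vowels /u/ and /a/, so it voices to [d]. /eduatduutajibo/ → eduatduudajibo.
Rule 3 (stop-cluster a-epenthesis): /t/ and /d/ form a stop–stop cluster, so [a] is inserted between them. /eduatduudajibo/ → eduataduudajibo.

eduataduudajibo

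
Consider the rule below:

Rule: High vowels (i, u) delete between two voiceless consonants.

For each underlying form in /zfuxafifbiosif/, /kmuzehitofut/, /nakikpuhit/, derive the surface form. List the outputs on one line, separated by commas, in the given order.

/zfuxafifbiosif/: /u/ is a high vowel flanked by voiceless consonants /f/ and /x/, so it deletes. /i/ is a high vowel flanked by voiceless consonants /f/ and /f/, so it deletes. /i/ is a high vowel flanked by voiceless consonants /s/ and /f/, so it deletes. → [zfxaffbiosf].
/kmuzehitofut/: /i/ is a high vowel flanked by voiceless consonants /h/ and /t/, so it deletes. /u/ is a high vowel flanked by voiceless consonants /f/ and /t/, so it deletes. → [kmuzehtoft].
/nakikpuhit/: /i/ is a high vowel flanked by voiceless consonants /k/ and /k/, so it deletes. /u/ is a high vowel flanked by voiceless consonants /p/ and /h/, so it deletes. /i/ is a high vowel flanked by voiceless consonants /h/ and /t/, so it deletes. → [nakkpht].

zfxaffbiosf, kmuzehtoft, nakkpht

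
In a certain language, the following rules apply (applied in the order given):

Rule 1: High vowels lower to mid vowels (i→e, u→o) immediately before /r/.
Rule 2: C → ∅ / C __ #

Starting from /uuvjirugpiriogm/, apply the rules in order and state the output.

Rule 1 (pre-rhotic lowering): /i/ is a high vowel immediately before /r/, so it lowers to [e]. /i/ is a high vowel immediately before /r/, so it lowers to [e]. /uuvjirugpiriogm/ → uuvjerugperiogm.
Rule 2 (final cluster simplification): /m/ is the second consonant of a word-final cluster /gm/, so it deletes. /uuvjerugperiogm/ → uuvjerugperiog.

uuvjerugperiog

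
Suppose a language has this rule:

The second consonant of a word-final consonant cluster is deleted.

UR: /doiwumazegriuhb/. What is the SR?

/b/ is the second consonant of a word-final cluster /hb/, so it deletes.
The other instances of /d/, /w/, /m/, /z/, /g/, /r/, /h/ do not occur in the required environment and remain unchanged.
Surface form: [doiwumazegriuh].

doiwumazegriuh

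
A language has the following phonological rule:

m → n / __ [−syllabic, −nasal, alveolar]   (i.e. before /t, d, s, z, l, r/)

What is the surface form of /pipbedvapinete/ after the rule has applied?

No segment of /pipbedvapinete/ meets the structural description of the rule, so the form surfaces unchanged.

pipbedvapinete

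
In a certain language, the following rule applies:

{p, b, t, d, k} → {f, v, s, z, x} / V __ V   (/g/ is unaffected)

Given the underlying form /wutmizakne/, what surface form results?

No segment of /wutmizakne/ meets the structural description of the rule, so the form surfaces unchanged.

wutmizakne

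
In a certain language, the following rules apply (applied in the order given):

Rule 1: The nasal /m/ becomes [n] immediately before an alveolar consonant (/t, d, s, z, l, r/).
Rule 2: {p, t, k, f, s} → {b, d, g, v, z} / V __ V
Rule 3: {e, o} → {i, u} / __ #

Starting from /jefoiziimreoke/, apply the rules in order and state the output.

Rule 1 (nasal place assimilation): /m/ precedes the alveolar consonant /r/, so it assimilates in place to [n]. /jefoiziimreoke/ → jefoiziinreoke.
Rule 2 (intervocalic voicing): /f/ is a voiceless obstruent between vowels /e/ and /o/, so it voices to [v]. /k/ is a voiceless obstruent between vowels /o/ and /e/, so it voices to [g]. /jefoiziinreoke/ → jevoiziinreoge.
Rule 3 (final vowel raising): /e/ is a mid vowel in word-final position, so it raises to [i]. /jevoiziinreoge/ → jevoiziinreogi.

jevoiziinreogi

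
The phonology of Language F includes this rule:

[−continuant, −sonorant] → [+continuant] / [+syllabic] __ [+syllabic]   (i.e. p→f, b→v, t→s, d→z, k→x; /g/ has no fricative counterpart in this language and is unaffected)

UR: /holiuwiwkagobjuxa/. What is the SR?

No segment of /holiuwiwkagobjuxa/ meets the structural description of the rule, so the form surfaces unchanged.

holiuwiwkagobjuxa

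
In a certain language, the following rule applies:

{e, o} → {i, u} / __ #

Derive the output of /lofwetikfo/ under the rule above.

lofwetikfu

Scanning /lofwetikfo/: /o/ at position 2 is not in the conditioning environment; /e/ at position 5 is not in the conditioning environment; /o/ is a mid vowel in word-final position, so it raises to [u].
Result: [lofwetikfu].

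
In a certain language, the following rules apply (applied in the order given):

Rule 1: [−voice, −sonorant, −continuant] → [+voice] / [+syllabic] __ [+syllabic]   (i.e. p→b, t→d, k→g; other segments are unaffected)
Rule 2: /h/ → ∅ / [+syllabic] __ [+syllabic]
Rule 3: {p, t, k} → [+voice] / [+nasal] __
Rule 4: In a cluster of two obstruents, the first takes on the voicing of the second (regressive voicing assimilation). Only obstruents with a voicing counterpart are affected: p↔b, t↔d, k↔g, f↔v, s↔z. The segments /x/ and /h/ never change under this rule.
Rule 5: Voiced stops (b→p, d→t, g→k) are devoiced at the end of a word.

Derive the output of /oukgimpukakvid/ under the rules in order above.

Rule 1 (intervocalic voicing): /k/ is a voiceless stop between vowels /u/ and /a/, so it voices to [g]. /oukgimpukakvid/ → oukgimpugakvid.
Rule 2 (intervocalic h-deletion): no segment meets the environment; /oukgimpugakvid/ is unchanged.
Rule 3 (post-nasal voicing): /p/ is a voiceless stop immediately after the nasal /m/, so it voices to [b]. /oukgimpugakvid/ → oukgimbugakvid.
Rule 4 (regressive voicing assimilation): /k/ precedes the voiced obstruent /g/, so it voices to [g] by assimilation. /k/ precedes the voiced obstruent /v/, so it voices to [g] by assimilation. /oukgimbugakvid/ → ouggimbugagvid.
Rule 5 (final devoicing): /d/ is a voiced stop in word-final position, so it devoices to [t]. /ouggimbugagvid/ → ouggimbugagvit.

ouggimbugagvit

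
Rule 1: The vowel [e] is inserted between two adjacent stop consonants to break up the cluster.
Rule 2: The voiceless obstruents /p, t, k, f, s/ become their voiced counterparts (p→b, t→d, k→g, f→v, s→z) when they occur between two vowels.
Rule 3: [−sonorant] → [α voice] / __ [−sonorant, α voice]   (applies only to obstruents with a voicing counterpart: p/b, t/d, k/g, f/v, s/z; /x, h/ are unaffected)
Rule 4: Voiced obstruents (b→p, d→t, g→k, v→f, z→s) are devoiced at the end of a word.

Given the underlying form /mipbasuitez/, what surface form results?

Rule 1 (stop-cluster e-epenthesis): /p/ and /b/ form a stop–stop cluster, so [e] is inserted between them. /mipbasuitez/ → mipebasuitez.
Rule 2 (intervocalic voicing): /p/ is a voiceless obstruent between vowels /i/ and /e/, so it voices to [b]. /s/ is a voiceless obstruent between vowels /a/ and /u/, so it voices to [z]. /t/ is a voiceless obstruent between vowels /i/ and /e/, so it voices to [d]. /mipebasuitez/ → mibebazuidez.
Rule 3 (regressive voicing assimilation): no segment meets the environment; /mibebazuidez/ is unchanged.
Rule 4 (final devoicing): /z/ is a voiced obstruent in word-final position, so it devoices to [s]. /mibebazuidez/ → mibebazuides.

mibebazuides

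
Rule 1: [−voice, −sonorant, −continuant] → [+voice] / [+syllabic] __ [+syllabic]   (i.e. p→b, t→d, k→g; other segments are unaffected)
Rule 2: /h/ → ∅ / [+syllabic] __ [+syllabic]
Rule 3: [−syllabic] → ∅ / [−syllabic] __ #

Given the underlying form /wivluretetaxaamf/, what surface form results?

Rule 1 (intervocalic voicing): /t/ is a voiceless stop between vowels /e/ and /e/, so it voices to [d]. /t/ is a voiceless stop between vowels /e/ and /a/, so it voices to [d]. /wivluretetaxaamf/ → wivlurededaxaamf.
Rule 2 (intervocalic h-deletion): no segment meets the environment; /wivlurededaxaamf/ is unchanged.
Rule 3 (final cluster simplification): /f/ is the second consonant of a word-final cluster /mf/, so it deletes. /wivlurededaxaamf/ → wivlurededaxaam.

wivlurededaxaam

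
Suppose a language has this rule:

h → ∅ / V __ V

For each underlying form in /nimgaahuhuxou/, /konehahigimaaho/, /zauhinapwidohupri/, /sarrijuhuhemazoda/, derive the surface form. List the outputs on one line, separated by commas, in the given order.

/nimgaahuhuxou/: /h/ occurs between vowels /a/ and /u/, so it deletes. /h/ occurs between vowels /u/ and /u/, so it deletes. → [nimgaauuxou].
/konehahigimaaho/: /h/ occurs between vowels /e/ and /a/, so it deletes. /h/ occurs between vowels /a/ and /i/, so it deletes. /h/ occurs between vowels /a/ and /o/, so it deletes. → [koneaigimaao].
/zauhinapwidohupri/: /h/ occurs between vowels /u/ and /i/, so it deletes. /h/ occurs between vowels /o/ and /u/, so it deletes. → [zauinapwidoupri].
/sarrijuhuhemazoda/: /h/ occurs between vowels /u/ and /u/, so it deletes. /h/ occurs between vowels /u/ and /e/, so it deletes. → [sarrijuuemazoda].

nimgaauuxou, koneaigimaao, zauinapwidoupri, sarrijuuemazoda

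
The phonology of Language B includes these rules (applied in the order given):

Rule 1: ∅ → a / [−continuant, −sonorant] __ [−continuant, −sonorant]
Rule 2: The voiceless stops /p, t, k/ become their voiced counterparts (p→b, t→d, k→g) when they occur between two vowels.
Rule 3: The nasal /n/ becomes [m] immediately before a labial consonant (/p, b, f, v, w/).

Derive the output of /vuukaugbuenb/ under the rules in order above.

Rule 1 (stop-cluster a-epenthesis): /g/ and /b/ form a stop–stop cluster, so [a] is inserted between them. /vuukaugbuenb/ → vuukaugabuenb.
Rule 2 (intervocalic voicing): /k/ is a voiceless stop between vowels /u/ and /a/, so it voices to [g]. /vuukaugabuenb/ → vuugaugabuenb.
Rule 3 (nasal place assimilation): /n/ precedes the labial consonant /b/, so it assimilates in place to [m]. /vuugaugabuenb/ → vuugaugabuemb.

vuugaugabuemb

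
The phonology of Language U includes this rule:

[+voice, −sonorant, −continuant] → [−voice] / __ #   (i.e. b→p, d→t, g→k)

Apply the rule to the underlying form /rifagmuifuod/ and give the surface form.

Scanning /rifagmuifuod/: /g/ at position 5 is not in the conditioning environment; /d/ is a voiced stop in word-final position, so it devoices to [t].
Result: [rifagmuifuot].

rifagmuifuot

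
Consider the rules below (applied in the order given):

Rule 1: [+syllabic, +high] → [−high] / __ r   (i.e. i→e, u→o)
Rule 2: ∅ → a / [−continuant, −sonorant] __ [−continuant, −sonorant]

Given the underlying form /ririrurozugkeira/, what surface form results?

Rule 1 (pre-rhotic lowering): /i/ is a high vowel immediately before /r/, so it lowers to [e]. /i/ is a high vowel immediately before /r/, so it lowers to [e]. /u/ is a high vowel immediately before /r/, so it lowers to [o]. /i/ is a high vowel immediately before /r/, so it lowers to [e]. /ririrurozugkeira/ → rererorozugkeera.
Rule 2 (stop-cluster a-epenthesis): /g/ and /k/ form a stop–stop cluster, so [a] is inserted between them. /rererorozugkeera/ → rererorozugakeera.

rererorozugakeera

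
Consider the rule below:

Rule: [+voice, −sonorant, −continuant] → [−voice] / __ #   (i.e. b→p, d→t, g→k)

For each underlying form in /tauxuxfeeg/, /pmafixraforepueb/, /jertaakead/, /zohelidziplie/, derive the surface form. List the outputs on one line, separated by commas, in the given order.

/tauxuxfeeg/: /g/ is a voiced stop in word-final position, so it devoices to [k]. → [tauxuxfeek].
/pmafixraforepueb/: /b/ is a voiced stop in word-final position, so it devoices to [p]. → [pmafixraforepuep].
/jertaakead/: /d/ is a voiced stop in word-final position, so it devoices to [t]. → [jertaakeat].
/zohelidziplie/: the rule's environment is not met; surfaces unchanged as [zohelidziplie].

tauxuxfeek, pmafixraforepuep, jertaakeat, zohelidziplie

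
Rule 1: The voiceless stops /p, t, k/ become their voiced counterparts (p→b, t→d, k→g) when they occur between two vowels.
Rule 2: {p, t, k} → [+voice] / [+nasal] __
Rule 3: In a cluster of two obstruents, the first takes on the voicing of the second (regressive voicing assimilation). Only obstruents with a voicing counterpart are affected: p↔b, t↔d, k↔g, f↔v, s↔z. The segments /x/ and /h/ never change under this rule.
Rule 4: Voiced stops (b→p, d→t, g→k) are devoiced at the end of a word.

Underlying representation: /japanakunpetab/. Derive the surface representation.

jabanagunbedap

Rule 1 (intervocalic voicing): /p/ is a voiceless stop between vowels /a/ and /a/, so it voices to [b]. /k/ is a voiceless stop between vowels /a/ and /u/, so it voices to [g]. /t/ is a voiceless stop between vowels /e/ and /a/, so it voices to [d]. /japanakunpetab/ → jabanagunpedab.
Rule 2 (post-nasal voicing): /p/ is a voiceless stop immediately after the nasal /n/, so it voices to [b]. /jabanagunpedab/ → jabanagunbedab.
Rule 3 (regressive voicing assimilation): no segment meets the environment; /jabanagunbedab/ is unchanged.
Rule 4 (final devoicing): /b/ is a voiced stop in word-final position, so it devoices to [p]. /jabanagunbedab/ → jabanagunbedap.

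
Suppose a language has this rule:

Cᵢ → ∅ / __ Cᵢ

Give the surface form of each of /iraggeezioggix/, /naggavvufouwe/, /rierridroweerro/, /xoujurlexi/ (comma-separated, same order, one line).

irageeziogix, nagavufouwe, rieridroweero, xoujurlexi

/iraggeezioggix/: /gg/ is a geminate; the first /g/ deletes. /gg/ is a geminate; the first /g/ deletes. → [irageeziogix].
/naggavvufouwe/: /gg/ is a geminate; the first /g/ deletes. /vv/ is a geminate; the first /v/ deletes. → [nagavufouwe].
/rierridroweerro/: /rr/ is a geminate; the first /r/ deletes. /rr/ is a geminate; the first /r/ deletes. → [rieridroweero].
/xoujurlexi/: the rule's environment is not met; surfaces unchanged as [xoujurlexi].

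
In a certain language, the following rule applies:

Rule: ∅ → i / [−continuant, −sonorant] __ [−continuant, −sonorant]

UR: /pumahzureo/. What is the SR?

pumahzureo

No segment of /pumahzureo/ meets the structural description of the rule, so the form surfaces unchanged.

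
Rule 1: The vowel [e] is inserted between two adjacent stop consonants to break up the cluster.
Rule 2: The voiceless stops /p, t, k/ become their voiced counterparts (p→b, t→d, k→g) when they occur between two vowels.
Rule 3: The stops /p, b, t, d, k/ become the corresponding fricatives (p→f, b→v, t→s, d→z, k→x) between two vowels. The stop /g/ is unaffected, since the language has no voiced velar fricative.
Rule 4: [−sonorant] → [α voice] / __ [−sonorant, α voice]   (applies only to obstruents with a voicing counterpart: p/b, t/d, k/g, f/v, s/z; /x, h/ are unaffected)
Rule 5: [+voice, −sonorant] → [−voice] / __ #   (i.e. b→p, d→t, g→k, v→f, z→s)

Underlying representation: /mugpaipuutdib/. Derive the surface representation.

Rule 1 (stop-cluster e-epenthesis): /g/ and /p/ form a stop–stop cluster, so [e] is inserted between them. /t/ and /d/ form a stop–stop cluster, so [e] is inserted between them. /mugpaipuutdib/ → mugepaipuutedib.
Rule 2 (intervocalic voicing): /p/ is a voiceless stop between vowels /e/ and /a/, so it voices to [b]. /p/ is a voiceless stop between vowels /i/ and /u/, so it voices to [b]. /t/ is a voiceless stop between vowels /u/ and /e/, so it voices to [d]. /mugepaipuutedib/ → mugebaibuudedib.
Rule 3 (intervocalic spirantization): /b/ is a stop between vowels /e/ and /a/, so it spirantizes to the fricative [v]. /b/ is a stop between vowels /i/ and /u/, so it spirantizes to the fricative [v]. /d/ is a stop between vowels /u/ and /e/, so it spirantizes to the fricative [z]. /d/ is a stop between vowels /e/ and /i/, so it spirantizes to the fricative [z]. /mugebaibuudedib/ → mugevaivuuzezib.
Rule 4 (regressive voicing assimilation): no segment meets the environment; /mugevaivuuzezib/ is unchanged.
Rule 5 (final devoicing): /b/ is a voiced obstruent in word-final position, so it devoices to [p]. /mugevaivuuzezib/ → mugevaivuuzezip.

mugevaivuuzezip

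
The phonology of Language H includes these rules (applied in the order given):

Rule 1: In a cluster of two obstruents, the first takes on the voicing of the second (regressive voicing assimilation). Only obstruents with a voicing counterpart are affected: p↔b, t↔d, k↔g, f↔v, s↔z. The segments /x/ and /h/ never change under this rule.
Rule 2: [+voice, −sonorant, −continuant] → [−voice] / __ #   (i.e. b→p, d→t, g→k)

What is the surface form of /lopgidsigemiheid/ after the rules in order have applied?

lobgitsigemiheit

Rule 1 (regressive voicing assimilation): /p/ precedes the voiced obstruent /g/, so it voices to [b] by assimilation. /d/ precedes the voiceless obstruent /s/, so it devoices to [t] by assimilation. /lopgidsigemiheid/ → lobgitsigemiheid.
Rule 2 (final devoicing): /d/ is a voiced stop in word-final position, so it devoices to [t]. /lobgitsigemiheid/ → lobgitsigemiheit.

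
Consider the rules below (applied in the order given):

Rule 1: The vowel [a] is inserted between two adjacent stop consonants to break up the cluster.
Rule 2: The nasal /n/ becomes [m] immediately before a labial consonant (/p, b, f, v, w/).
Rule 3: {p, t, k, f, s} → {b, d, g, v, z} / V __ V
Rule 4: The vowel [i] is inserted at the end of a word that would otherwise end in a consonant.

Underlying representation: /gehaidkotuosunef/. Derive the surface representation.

Rule 1 (stop-cluster a-epenthesis): /d/ and /k/ form a stop–stop cluster, so [a] is inserted between them. /gehaidkotuosunef/ → gehaidakotuosunef.
Rule 2 (nasal place assimilation): no segment meets the environment; /gehaidakotuosunef/ is unchanged.
Rule 3 (intervocalic voicing): /k/ is a voiceless obstruent between vowels /a/ and /o/, so it voices to [g]. /t/ is a voiceless obstruent between vowels /o/ and /u/, so it voices to [d]. /s/ is a voiceless obstruent between vowels /o/ and /u/, so it voices to [z]. /gehaidakotuosunef/ → gehaidagoduozunef.
Rule 4 (final i-epenthesis): the form ends in the consonant /f/, so [i] is inserted word-finally. /gehaidagoduozunef/ → gehaidagoduozunefi.

gehaidagoduozunefi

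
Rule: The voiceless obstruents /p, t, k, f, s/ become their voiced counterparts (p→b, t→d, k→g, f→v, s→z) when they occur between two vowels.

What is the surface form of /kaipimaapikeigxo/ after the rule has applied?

/p/ is a voiceless obstruent between vowels /i/ and /i/, so it voices to [b].
/p/ is a voiceless obstruent between vowels /a/ and /i/, so it voices to [b].
/k/ is a voiceless obstruent between vowels /i/ and /e/, so it voices to [g].
The other instance of /k/ does not occur in the required environment and remains unchanged.
Surface form: [kaibimaabigeigxo].

kaibimaabigeigxo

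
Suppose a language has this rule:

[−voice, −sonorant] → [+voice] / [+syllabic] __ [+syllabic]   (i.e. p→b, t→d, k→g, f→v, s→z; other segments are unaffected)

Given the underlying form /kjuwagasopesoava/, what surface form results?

Scanning /kjuwagasopesoava/: /k/ at position 1 is not in the conditioning environment; /s/ is a voiceless obstruent between vowels /a/ and /o/, so it voices to [z]; /p/ is a voiceless obstruent between vowels /o/ and /e/, so it voices to [b]; /s/ is a voiceless obstruent between vowels /e/ and /o/, so it voices to [z].
Result: [kjuwagazobezoava].

kjuwagazobezoava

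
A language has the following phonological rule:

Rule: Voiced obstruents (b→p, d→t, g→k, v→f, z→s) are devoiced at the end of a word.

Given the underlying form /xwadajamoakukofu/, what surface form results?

No segment of /xwadajamoakukofu/ meets the structural description of the rule, so the form surfaces unchanged.

xwadajamoakukofu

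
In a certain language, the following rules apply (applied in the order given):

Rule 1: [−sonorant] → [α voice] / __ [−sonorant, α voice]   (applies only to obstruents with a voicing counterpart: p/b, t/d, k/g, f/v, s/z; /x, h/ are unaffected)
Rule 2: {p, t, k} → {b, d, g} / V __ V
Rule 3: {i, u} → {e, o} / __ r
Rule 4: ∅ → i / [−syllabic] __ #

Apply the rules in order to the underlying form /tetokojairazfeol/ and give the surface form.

Rule 1 (regressive voicing assimilation): /z/ precedes the voiceless obstruent /f/, so it devoices to [s] by assimilation. /tetokojairazfeol/ → tetokojairasfeol.
Rule 2 (intervocalic voicing): /t/ is a voiceless stop between vowels /e/ and /o/, so it voices to [d]. /k/ is a voiceless stop between vowels /o/ and /o/, so it voices to [g]. /tetokojairasfeol/ → tedogojairasfeol.
Rule 3 (pre-rhotic lowering): /i/ is a high vowel immediately before /r/, so it lowers to [e]. /tedogojairasfeol/ → tedogojaerasfeol.
Rule 4 (final i-epenthesis): the form ends in the consonant /l/, so [i] is inserted word-finally. /tedogojaerasfeol/ → tedogojaerasfeoli.

tedogojaerasfeoli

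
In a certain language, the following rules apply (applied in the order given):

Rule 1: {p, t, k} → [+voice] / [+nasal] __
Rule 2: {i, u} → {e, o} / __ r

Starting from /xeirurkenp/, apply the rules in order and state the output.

Rule 1 (post-nasal voicing): /p/ is a voiceless stop immediately after the nasal /n/, so it voices to [b]. /xeirurkenp/ → xeirurkenb.
Rule 2 (pre-rhotic lowering): /i/ is a high vowel immediately before /r/, so it lowers to [e]. /u/ is a high vowel immediately before /r/, so it lowers to [o]. /xeirurkenb/ → xeerorkenb.

xeerorkenb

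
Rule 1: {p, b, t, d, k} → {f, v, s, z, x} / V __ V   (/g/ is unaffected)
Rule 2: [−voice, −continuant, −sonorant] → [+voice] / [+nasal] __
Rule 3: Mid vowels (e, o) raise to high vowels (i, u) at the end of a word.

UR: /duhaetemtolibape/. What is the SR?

Rule 1 (intervocalic spirantization): /t/ is a stop between vowels /e/ and /e/, so it spirantizes to the fricative [s]. /b/ is a stop between vowels /i/ and /a/, so it spirantizes to the fricative [v]. /p/ is a stop between vowels /a/ and /e/, so it spirantizes to the fricative [f]. /duhaetemtolibape/ → duhaesemtolivafe.
Rule 2 (post-nasal voicing): /t/ is a voiceless stop immediately after the nasal /m/, so it voices to [d]. /duhaesemtolivafe/ → duhaesemdolivafe.
Rule 3 (final vowel raising): /e/ is a mid vowel in word-final position, so it raises to [i]. /duhaesemdolivafe/ → duhaesemdolivafi.

duhaesemdolivafi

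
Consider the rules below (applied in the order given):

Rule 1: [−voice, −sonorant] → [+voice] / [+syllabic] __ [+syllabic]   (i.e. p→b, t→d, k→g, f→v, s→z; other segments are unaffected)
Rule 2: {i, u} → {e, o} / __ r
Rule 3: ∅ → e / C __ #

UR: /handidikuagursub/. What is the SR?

handidiguagorsube

Rule 1 (intervocalic voicing): /k/ is a voiceless obstruent between vowels /i/ and /u/, so it voices to [g]. /handidikuagursub/ → handidiguagursub.
Rule 2 (pre-rhotic lowering): /u/ is a high vowel immediately before /r/, so it lowers to [o]. /handidiguagursub/ → handidiguagorsub.
Rule 3 (final e-epenthesis): the form ends in the consonant /b/, so [e] is inserted word-finally. /handidiguagorsub/ → handidiguagorsube.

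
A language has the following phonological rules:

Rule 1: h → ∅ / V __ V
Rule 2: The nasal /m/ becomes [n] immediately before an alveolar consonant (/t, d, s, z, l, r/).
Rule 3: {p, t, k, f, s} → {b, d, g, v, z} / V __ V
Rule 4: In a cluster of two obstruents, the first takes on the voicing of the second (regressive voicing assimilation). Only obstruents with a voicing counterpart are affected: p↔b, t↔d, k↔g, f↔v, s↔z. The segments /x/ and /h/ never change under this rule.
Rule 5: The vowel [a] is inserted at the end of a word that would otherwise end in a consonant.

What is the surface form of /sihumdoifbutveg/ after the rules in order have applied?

Rule 1 (intervocalic h-deletion): /h/ occurs between vowels /i/ and /u/, so it deletes. /sihumdoifbutveg/ → siumdoifbutveg.
Rule 2 (nasal place assimilation): /m/ precedes the alveolar consonant /d/, so it assimilates in place to [n]. /siumdoifbutveg/ → siundoifbutveg.
Rule 3 (intervocalic voicing): no segment meets the environment; /siundoifbutveg/ is unchanged.
Rule 4 (regressive voicing assimilation): /f/ precedes the voiced obstruent /b/, so it voices to [v] by assimilation. /t/ precedes the voiced obstruent /v/, so it voices to [d] by assimilation. /siundoifbutveg/ → siundoivbudveg.
Rule 5 (final a-epenthesis): the form ends in the consonant /g/, so [a] is inserted word-finally. /siundoivbudveg/ → siundoivbudvega.

siundoivbudvega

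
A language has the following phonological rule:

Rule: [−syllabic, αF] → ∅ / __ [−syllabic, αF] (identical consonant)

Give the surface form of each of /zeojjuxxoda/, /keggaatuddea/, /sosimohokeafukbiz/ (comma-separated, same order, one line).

zeojuxoda, kegaatudea, sosimohokeafukbiz

/zeojjuxxoda/: /jj/ is a geminate; the first /j/ deletes. /xx/ is a geminate; the first /x/ deletes. → [zeojuxoda].
/keggaatuddea/: /gg/ is a geminate; the first /g/ deletes. /dd/ is a geminate; the first /d/ deletes. → [kegaatudea].
/sosimohokeafukbiz/: the rule's environment is not met; surfaces unchanged as [sosimohokeafukbiz].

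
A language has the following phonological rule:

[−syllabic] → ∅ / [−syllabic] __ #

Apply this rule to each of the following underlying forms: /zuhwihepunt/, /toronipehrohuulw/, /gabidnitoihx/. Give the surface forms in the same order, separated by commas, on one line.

/zuhwihepunt/: /t/ is the second consonant of a word-final cluster /nt/, so it deletes. → [zuhwihepun].
/toronipehrohuulw/: /w/ is the second consonant of a word-final cluster /lw/, so it deletes. → [toronipehrohuul].
/gabidnitoihx/: /x/ is the second consonant of a word-final cluster /hx/, so it deletes. → [gabidnitoih].

zuhwihepun, toronipehrohuul, gabidnitoih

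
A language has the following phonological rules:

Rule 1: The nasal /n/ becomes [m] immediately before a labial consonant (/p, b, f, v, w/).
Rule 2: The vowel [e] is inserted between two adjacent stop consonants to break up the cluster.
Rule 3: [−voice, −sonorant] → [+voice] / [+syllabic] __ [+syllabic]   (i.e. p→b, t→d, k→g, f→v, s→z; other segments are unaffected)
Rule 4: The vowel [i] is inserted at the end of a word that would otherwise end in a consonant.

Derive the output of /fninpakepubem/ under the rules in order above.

fnimpagebubemi

Rule 1 (nasal place assimilation): /n/ precedes the labial consonant /p/, so it assimilates in place to [m]. /fninpakepubem/ → fnimpakepubem.
Rule 2 (stop-cluster e-epenthesis): no segment meets the environment; /fnimpakepubem/ is unchanged.
Rule 3 (intervocalic voicing): /k/ is a voiceless obstruent between vowels /a/ and /e/, so it voices to [g]. /p/ is a voiceless obstruent between vowels /e/ and /u/, so it voices to [b]. /fnimpakepubem/ → fnimpagebubem.
Rule 4 (final i-epenthesis): the form ends in the consonant /m/, so [i] is inserted word-finally. /fnimpagebubem/ → fnimpagebubemi.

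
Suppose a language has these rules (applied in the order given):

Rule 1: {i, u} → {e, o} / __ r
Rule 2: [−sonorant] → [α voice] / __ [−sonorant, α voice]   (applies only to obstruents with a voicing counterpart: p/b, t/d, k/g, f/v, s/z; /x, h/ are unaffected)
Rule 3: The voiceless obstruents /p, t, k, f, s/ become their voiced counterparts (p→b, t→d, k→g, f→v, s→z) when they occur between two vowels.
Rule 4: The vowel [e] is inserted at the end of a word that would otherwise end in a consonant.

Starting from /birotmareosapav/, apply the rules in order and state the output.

berotmareozabave

Rule 1 (pre-rhotic lowering): /i/ is a high vowel immediately before /r/, so it lowers to [e]. /birotmareosapav/ → berotmareosapav.
Rule 2 (regressive voicing assimilation): no segment meets the environment; /berotmareosapav/ is unchanged.
Rule 3 (intervocalic voicing): /s/ is a voiceless obstruent between vowels /o/ and /a/, so it voices to [z]. /p/ is a voiceless obstruent between vowels /a/ and /a/, so it voices to [b]. /berotmareosapav/ → berotmareozabav.
Rule 4 (final e-epenthesis): the form ends in the consonant /v/, so [e] is inserted word-finally. /berotmareozabav/ → berotmareozabave.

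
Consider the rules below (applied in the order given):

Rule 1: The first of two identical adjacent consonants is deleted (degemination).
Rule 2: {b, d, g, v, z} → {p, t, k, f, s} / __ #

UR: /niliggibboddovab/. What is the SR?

Rule 1 (degemination): /gg/ is a geminate; the first /g/ deletes. /bb/ is a geminate; the first /b/ deletes. /dd/ is a geminate; the first /d/ deletes. /niliggibboddovab/ → niligibodovab.
Rule 2 (final devoicing): /b/ is a voiced obstruent in word-final position, so it devoices to [p]. /niligibodovab/ → niligibodovap.

niligibodovap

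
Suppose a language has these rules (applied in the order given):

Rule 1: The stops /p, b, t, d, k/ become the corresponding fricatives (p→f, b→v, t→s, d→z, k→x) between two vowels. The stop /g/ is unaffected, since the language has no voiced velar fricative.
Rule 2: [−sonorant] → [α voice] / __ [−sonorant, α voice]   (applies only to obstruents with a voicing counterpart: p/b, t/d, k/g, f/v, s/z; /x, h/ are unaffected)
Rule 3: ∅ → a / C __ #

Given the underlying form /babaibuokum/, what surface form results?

Rule 1 (intervocalic spirantization): /b/ is a stop between vowels /a/ and /a/, so it spirantizes to the fricative [v]. /b/ is a stop between vowels /i/ and /u/, so it spirantizes to the fricative [v]. /k/ is a stop between vowels /o/ and /u/, so it spirantizes to the fricative [x]. /babaibuokum/ → bavaivuoxum.
Rule 2 (regressive voicing assimilation): no segment meets the environment; /bavaivuoxum/ is unchanged.
Rule 3 (final a-epenthesis): the form ends in the consonant /m/, so [a] is inserted word-finally. /bavaivuoxum/ → bavaivuoxuma.

bavaivuoxuma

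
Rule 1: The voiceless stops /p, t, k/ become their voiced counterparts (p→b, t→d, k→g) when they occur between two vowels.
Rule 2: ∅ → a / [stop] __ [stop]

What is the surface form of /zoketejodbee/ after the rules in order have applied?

Rule 1 (intervocalic voicing): /k/ is a voiceless stop between vowels /o/ and /e/, so it voices to [g]. /t/ is a voiceless stop between vowels /e/ and /e/, so it voices to [d]. /zoketejodbee/ → zogedejodbee.
Rule 2 (stop-cluster a-epenthesis): /d/ and /b/ form a stop–stop cluster, so [a] is inserted between them. /zogedejodbee/ → zogedejodabee.

zogedejodabee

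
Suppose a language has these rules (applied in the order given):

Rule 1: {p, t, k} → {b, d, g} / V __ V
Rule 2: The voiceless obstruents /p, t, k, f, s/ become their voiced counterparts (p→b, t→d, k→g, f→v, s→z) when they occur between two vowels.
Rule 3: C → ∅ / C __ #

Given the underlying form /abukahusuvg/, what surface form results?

abugahuzuv

Rule 1 (intervocalic voicing): /k/ is a voiceless stop between vowels /u/ and /a/, so it voices to [g]. /abukahusuvg/ → abugahusuvg.
Rule 2 (intervocalic voicing): /s/ is a voiceless obstruent between vowels /u/ and /u/, so it voices to [z]. /abugahusuvg/ → abugahuzuvg.
Rule 3 (final cluster simplification): /g/ is the second consonant of a word-final cluster /vg/, so it deletes. /abugahuzuvg/ → abugahuzuv.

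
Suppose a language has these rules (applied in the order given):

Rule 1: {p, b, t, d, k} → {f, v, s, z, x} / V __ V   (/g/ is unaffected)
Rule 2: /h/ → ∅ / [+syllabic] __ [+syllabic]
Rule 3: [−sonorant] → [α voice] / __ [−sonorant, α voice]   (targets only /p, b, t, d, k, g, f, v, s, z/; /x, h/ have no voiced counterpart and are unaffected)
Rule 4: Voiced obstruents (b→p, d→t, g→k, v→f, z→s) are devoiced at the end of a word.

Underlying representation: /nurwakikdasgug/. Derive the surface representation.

nurwaxigdazguk

Rule 1 (intervocalic spirantization): /k/ is a stop between vowels /a/ and /i/, so it spirantizes to the fricative [x]. /nurwakikdasgug/ → nurwaxikdasgug.
Rule 2 (intervocalic h-deletion): no segment meets the environment; /nurwaxikdasgug/ is unchanged.
Rule 3 (regressive voicing assimilation): /k/ precedes the voiced obstruent /d/, so it voices to [g] by assimilation. /s/ precedes the voiced obstruent /g/, so it voices to [z] by assimilation. /nurwaxikdasgug/ → nurwaxigdazgug.
Rule 4 (final devoicing): /g/ is a voiced obstruent in word-final position, so it devoices to [k]. /nurwaxigdazgug/ → nurwaxigdazguk.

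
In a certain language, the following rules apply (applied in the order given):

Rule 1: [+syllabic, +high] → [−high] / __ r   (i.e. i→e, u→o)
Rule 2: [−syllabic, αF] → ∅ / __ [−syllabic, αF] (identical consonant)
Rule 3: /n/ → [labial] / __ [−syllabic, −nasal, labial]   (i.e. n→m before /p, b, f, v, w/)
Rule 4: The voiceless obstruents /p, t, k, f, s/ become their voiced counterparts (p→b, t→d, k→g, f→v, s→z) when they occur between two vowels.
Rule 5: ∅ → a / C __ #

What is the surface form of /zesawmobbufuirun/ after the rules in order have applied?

zezawmobuvueruna

Rule 1 (pre-rhotic lowering): /i/ is a high vowel immediately before /r/, so it lowers to [e]. /zesawmobbufuirun/ → zesawmobbufuerun.
Rule 2 (degemination): /bb/ is a geminate; the first /b/ deletes. /zesawmobbufuerun/ → zesawmobufuerun.
Rule 3 (nasal place assimilation): no segment meets the environment; /zesawmobufuerun/ is unchanged.
Rule 4 (intervocalic voicing): /s/ is a voiceless obstruent between vowels /e/ and /a/, so it voices to [z]. /f/ is a voiceless obstruent between vowels /u/ and /u/, so it voices to [v]. /zesawmobufuerun/ → zezawmobuvuerun.
Rule 5 (final a-epenthesis): the form ends in the consonant /n/, so [a] is inserted word-finally. /zezawmobuvuerun/ → zezawmobuvueruna.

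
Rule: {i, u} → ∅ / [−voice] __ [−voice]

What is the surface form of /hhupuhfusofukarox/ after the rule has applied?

hhphfsofkarox

/u/ is a high vowel flanked by voiceless consonants /h/ and /p/, so it deletes.
/u/ is a high vowel flanked by voiceless consonants /p/ and /h/, so it deletes.
/u/ is a high vowel flanked by voiceless consonants /f/ and /s/, so it deletes.
/u/ is a high vowel flanked by voiceless consonants /f/ and /k/, so it deletes.
Surface form: [hhphfsofkarox].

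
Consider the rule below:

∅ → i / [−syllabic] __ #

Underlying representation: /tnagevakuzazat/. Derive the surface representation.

the form ends in the consonant /t/, so [i] is inserted word-finally.
Surface form: [tnagevakuzazati].

tnagevakuzazati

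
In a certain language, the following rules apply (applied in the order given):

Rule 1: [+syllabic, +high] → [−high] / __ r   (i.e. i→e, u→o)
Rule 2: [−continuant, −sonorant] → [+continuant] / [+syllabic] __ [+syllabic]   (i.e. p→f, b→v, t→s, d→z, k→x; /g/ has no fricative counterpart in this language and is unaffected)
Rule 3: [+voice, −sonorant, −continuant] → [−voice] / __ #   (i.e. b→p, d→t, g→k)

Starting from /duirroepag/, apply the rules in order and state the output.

duerroefak

Rule 1 (pre-rhotic lowering): /i/ is a high vowel immediately before /r/, so it lowers to [e]. /duirroepag/ → duerroepag.
Rule 2 (intervocalic spirantization): /p/ is a stop between vowels /e/ and /a/, so it spirantizes to the fricative [f]. /duerroepag/ → duerroefag.
Rule 3 (final devoicing): /g/ is a voiced stop in word-final position, so it devoices to [k]. /duerroefag/ → duerroefak.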